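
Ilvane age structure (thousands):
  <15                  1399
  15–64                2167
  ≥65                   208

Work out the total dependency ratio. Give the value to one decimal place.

Total dependency ratio = (1399 + 208) / 2167 × 100 = 1607 / 2167 × 100 = 74.2

Total dependency ratio: 74.2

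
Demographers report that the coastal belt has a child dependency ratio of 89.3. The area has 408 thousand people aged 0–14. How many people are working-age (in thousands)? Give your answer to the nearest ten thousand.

Youth dependency ratio = youth / working-age × 100
89.3 = 408 / W × 100
⇒ 460

Working-age: 460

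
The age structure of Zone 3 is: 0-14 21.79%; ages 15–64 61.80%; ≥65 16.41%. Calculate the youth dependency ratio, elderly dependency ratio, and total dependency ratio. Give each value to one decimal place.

Youth dependency ratio = 21.79 / 61.80 × 100 = 35.3
Old-age dependency ratio = 16.41 / 61.80 × 100 = 26.6
Total dependency ratio = (21.79 + 16.41) / 61.80 × 100 = 38.20 / 61.80 × 100 = 61.8

Youth dependency ratio: 35.3
Old-age dependency ratio: 26.6
Total dependency ratio: 61.8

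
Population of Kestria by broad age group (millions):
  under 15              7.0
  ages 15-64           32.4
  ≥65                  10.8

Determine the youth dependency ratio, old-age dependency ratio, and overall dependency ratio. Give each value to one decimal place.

Youth dependency ratio: 21.6
Old-age dependency ratio: 33.3
Total dependency ratio: 54.9

Youth dependency ratio = 7.0 / 32.4 × 100 = 21.6
Old-age dependency ratio = 10.8 / 32.4 × 100 = 33.3
Total dependency ratio = (7.0 + 10.8) / 32.4 × 100 = 17.8 / 32.4 × 100 = 54.9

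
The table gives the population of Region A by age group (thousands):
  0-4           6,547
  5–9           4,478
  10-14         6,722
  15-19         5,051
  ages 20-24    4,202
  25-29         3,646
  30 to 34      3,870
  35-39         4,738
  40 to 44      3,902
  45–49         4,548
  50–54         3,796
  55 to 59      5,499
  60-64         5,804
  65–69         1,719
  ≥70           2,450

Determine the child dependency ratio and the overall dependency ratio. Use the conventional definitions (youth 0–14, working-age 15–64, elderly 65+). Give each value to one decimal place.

Youth dependency ratio: 39.4
Total dependency ratio: 48.6

0–14: 6,547 + 4,478 + 6,722 = 17,747
15–64: 5,051 + 4,202 + 3,646 + 3,870 + 4,738 + 3,902 + 4,548 + 3,796 + 5,499 + 5,804 = 45,056
65+: 1,719 + 2,450 = 4,169
Youth dependency ratio = 17,747 / 45,056 × 100 = 39.4
Total dependency ratio = (17,747 + 4,169) / 45,056 × 100 = 21,916 / 45,056 × 100 = 48.6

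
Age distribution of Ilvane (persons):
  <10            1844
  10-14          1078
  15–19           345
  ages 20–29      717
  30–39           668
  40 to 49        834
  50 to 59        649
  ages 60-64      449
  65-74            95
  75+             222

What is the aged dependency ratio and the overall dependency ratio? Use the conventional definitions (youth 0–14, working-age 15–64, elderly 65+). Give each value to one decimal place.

Old-age dependency ratio: 8.7
Total dependency ratio: 88.4

0–14: 1844 + 1078 = 2922
15–64: 345 + 717 + 668 + 834 + 649 + 449 = 3662
65+: 95 + 222 = 317
Old-age dependency ratio = 317 / 3662 × 100 = 8.7
Total dependency ratio = (2922 + 317) / 3662 × 100 = 3239 / 3662 × 100 = 88.4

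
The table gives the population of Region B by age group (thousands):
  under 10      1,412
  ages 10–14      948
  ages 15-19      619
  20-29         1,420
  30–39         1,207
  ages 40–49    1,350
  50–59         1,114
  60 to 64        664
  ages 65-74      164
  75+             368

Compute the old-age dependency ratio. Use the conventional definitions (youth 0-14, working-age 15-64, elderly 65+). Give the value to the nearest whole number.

Old-age dependency ratio: 8

0–14: 1,412 + 948 = 2,360
15–64: 619 + 1,420 + 1,207 + 1,350 + 1,114 + 664 = 6,374
65+: 164 + 368 = 532
Old-age dependency ratio = 532 / 6,374 × 100 = 8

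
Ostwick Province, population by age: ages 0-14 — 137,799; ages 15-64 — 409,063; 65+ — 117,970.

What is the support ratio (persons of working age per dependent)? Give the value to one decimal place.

Support ratio = 409,063 / (137,799 + 117,970) = 409,063 / 255,769 = 1.6

Support ratio: 1.6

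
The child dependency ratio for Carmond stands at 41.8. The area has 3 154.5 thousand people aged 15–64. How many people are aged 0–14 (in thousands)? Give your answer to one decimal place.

Youth dependency ratio = youth / working-age × 100
41.8 = Y / 3 154.5 × 100
⇒ 1 318.6

Aged 0–14: 1 318.6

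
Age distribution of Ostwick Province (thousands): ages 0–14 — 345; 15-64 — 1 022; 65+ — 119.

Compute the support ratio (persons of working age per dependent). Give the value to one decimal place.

Support ratio: 2.2

Support ratio = 1 022 / (345 + 119) = 1 022 / 464 = 2.2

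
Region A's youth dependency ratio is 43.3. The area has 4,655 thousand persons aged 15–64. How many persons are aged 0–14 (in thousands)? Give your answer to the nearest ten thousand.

Aged 0–14: 2,020

Youth dependency ratio = youth / working-age × 100
43.3 = Y / 4,655 × 100
⇒ 2,020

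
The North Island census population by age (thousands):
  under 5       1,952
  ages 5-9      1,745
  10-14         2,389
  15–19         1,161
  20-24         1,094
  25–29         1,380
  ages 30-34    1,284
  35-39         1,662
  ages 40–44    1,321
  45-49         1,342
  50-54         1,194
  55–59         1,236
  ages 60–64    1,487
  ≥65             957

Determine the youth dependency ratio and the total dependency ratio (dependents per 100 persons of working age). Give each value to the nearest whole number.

0–14: 1,952 + 1,745 + 2,389 = 6,086
15–64: 1,161 + 1,094 + 1,380 + 1,284 + 1,662 + 1,321 + 1,342 + 1,194 + 1,236 + 1,487 = 13,161
65+: 957
Youth dependency ratio = 6,086 / 13,161 × 100 = 46
Total dependency ratio = (6,086 + 957) / 13,161 × 100 = 7,043 / 13,161 × 100 = 54

Youth dependency ratio: 46
Total dependency ratio: 54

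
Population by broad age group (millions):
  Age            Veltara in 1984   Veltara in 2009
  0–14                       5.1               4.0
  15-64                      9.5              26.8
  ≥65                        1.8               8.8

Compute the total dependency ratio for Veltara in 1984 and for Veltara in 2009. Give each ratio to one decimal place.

Veltara in 1984: (5.1 + 1.8) / 9.5 × 100 = 6.9 / 9.5 × 100 = 72.6
Veltara in 2009: (4.0 + 8.8) / 26.8 × 100 = 12.8 / 26.8 × 100 = 47.8

Veltara in 1984: 72.6
Veltara in 2009: 47.8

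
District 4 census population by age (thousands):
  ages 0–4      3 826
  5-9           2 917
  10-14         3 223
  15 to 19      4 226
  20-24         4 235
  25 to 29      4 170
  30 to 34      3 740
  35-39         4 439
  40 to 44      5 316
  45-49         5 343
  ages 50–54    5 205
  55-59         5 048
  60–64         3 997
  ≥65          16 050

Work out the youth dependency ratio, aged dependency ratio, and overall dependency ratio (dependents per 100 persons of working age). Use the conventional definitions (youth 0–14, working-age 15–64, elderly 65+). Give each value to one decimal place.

0–14: 3 826 + 2 917 + 3 223 = 9 966
15–64: 4 226 + 4 235 + 4 170 + 3 740 + 4 439 + 5 316 + 5 343 + 5 205 + 5 048 + 3 997 = 45 719
65+: 16 050
Youth dependency ratio = 9 966 / 45 719 × 100 = 21.8
Old-age dependency ratio = 16 050 / 45 719 × 100 = 35.1
Total dependency ratio = (9 966 + 16 050) / 45 719 × 100 = 26 016 / 45 719 × 100 = 56.9

Youth dependency ratio: 21.8
Old-age dependency ratio: 35.1
Total dependency ratio: 56.9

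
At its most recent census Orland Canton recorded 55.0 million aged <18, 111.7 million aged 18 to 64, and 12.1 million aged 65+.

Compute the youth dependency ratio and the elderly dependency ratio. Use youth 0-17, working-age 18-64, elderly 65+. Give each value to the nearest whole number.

Youth dependency ratio: 49
Old-age dependency ratio: 11

Youth dependency ratio = 55.0 / 111.7 × 100 = 49
Old-age dependency ratio = 12.1 / 111.7 × 100 = 11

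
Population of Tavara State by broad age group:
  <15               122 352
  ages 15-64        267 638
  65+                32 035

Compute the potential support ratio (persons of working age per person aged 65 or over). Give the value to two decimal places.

Potential support ratio = 267 638 / 32 035 = 8.35

Potential support ratio: 8.35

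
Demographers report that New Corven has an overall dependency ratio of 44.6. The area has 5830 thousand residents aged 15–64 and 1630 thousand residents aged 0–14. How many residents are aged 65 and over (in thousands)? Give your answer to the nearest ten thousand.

Total dependency ratio = (youth + elderly) / working-age × 100
44.6 = (1630 + E) / 5830 × 100
⇒ 970

Aged 65 and over: 970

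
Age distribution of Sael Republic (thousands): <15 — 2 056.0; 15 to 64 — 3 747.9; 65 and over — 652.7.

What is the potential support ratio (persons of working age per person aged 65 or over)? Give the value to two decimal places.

Potential support ratio = 3 747.9 / 652.7 = 5.74

Potential support ratio: 5.74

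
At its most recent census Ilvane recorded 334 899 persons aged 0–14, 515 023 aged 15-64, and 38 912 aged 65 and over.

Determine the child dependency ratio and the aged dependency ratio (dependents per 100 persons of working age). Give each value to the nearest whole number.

Youth dependency ratio = 334 899 / 515 023 × 100 = 65
Old-age dependency ratio = 38 912 / 515 023 × 100 = 8

Youth dependency ratio: 65
Old-age dependency ratio: 8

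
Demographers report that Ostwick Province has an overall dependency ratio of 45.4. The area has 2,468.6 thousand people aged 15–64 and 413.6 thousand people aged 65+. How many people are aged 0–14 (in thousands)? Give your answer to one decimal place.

Aged 0–14: 707.1

Total dependency ratio = (youth + elderly) / working-age × 100
45.4 = (Y + 413.6) / 2,468.6 × 100
⇒ 707.1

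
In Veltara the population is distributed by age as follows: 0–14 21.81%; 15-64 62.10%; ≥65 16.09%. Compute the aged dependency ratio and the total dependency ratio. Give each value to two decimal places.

Old-age dependency ratio = 16.09 / 62.10 × 100 = 25.91
Total dependency ratio = (21.81 + 16.09) / 62.10 × 100 = 37.90 / 62.10 × 100 = 61.03

Old-age dependency ratio: 25.91
Total dependency ratio: 61.03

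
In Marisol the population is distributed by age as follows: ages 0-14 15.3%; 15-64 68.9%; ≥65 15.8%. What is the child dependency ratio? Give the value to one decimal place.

Youth dependency ratio: 22.2

Youth dependency ratio = 15.3 / 68.9 × 100 = 22.2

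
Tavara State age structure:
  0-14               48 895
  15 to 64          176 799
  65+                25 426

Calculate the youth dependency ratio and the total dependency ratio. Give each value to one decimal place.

Youth dependency ratio: 27.7
Total dependency ratio: 42.0

Youth dependency ratio = 48 895 / 176 799 × 100 = 27.7
Total dependency ratio = (48 895 + 25 426) / 176 799 × 100 = 74 321 / 176 799 × 100 = 42.0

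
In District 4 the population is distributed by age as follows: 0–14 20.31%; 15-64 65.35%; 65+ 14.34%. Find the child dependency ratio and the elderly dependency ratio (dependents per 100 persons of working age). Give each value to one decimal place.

Youth dependency ratio = 20.31 / 65.35 × 100 = 31.1
Old-age dependency ratio = 14.34 / 65.35 × 100 = 21.9

Youth dependency ratio: 31.1
Old-age dependency ratio: 21.9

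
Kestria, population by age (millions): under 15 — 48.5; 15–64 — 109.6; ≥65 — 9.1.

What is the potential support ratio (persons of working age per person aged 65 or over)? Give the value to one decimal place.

Potential support ratio: 12.0

Potential support ratio = 109.6 / 9.1 = 12.0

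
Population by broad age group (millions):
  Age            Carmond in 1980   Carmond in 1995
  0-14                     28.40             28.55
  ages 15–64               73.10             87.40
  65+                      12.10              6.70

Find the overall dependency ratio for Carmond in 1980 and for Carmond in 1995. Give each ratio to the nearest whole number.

Carmond in 1980: (28.40 + 12.10) / 73.10 × 100 = 40.50 / 73.10 × 100 = 55
Carmond in 1995: (28.55 + 6.70) / 87.40 × 100 = 35.25 / 87.40 × 100 = 40

Carmond in 1980: 55
Carmond in 1995: 40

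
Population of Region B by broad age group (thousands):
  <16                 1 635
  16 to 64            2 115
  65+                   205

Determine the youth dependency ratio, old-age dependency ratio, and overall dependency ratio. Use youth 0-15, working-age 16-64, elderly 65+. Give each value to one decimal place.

Youth dependency ratio: 77.3
Old-age dependency ratio: 9.7
Total dependency ratio: 87.0

Youth dependency ratio = 1 635 / 2 115 × 100 = 77.3
Old-age dependency ratio = 205 / 2 115 × 100 = 9.7
Total dependency ratio = (1 635 + 205) / 2 115 × 100 = 1 840 / 2 115 × 100 = 87.0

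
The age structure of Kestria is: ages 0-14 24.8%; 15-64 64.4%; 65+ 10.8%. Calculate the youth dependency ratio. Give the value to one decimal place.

Youth dependency ratio = 24.8 / 64.4 × 100 = 38.5

Youth dependency ratio: 38.5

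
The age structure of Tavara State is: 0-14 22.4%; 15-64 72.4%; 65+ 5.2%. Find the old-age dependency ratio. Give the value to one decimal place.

Old-age dependency ratio: 7.2

Old-age dependency ratio = 5.2 / 72.4 × 100 = 7.2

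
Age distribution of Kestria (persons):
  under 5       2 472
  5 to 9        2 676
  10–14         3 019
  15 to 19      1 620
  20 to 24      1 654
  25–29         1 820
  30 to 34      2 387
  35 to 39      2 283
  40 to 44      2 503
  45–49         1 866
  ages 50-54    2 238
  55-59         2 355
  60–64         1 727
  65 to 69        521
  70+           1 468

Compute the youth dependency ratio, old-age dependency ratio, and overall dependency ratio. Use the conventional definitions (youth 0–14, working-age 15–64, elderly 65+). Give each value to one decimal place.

Youth dependency ratio: 39.9
Old-age dependency ratio: 9.7
Total dependency ratio: 49.7

0–14: 2 472 + 2 676 + 3 019 = 8 167
15–64: 1 620 + 1 654 + 1 820 + 2 387 + 2 283 + 2 503 + 1 866 + 2 238 + 2 355 + 1 727 = 20 453
65+: 521 + 1 468 = 1 989
Youth dependency ratio = 8 167 / 20 453 × 100 = 39.9
Old-age dependency ratio = 1 989 / 20 453 × 100 = 9.7
Total dependency ratio = (8 167 + 1 989) / 20 453 × 100 = 10 156 / 20 453 × 100 = 49.7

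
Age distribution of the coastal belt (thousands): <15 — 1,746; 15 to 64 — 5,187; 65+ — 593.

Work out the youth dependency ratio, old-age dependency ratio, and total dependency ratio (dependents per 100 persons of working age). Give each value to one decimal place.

Youth dependency ratio: 33.7
Old-age dependency ratio: 11.4
Total dependency ratio: 45.1

Youth dependency ratio = 1,746 / 5,187 × 100 = 33.7
Old-age dependency ratio = 593 / 5,187 × 100 = 11.4
Total dependency ratio = (1,746 + 593) / 5,187 × 100 = 2,339 / 5,187 × 100 = 45.1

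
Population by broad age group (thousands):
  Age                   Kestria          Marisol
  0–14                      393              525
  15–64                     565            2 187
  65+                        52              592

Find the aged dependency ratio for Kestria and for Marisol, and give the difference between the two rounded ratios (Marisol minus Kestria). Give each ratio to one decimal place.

Kestria: 52 / 565 × 100 = 9.2
Marisol: 592 / 2 187 × 100 = 27.1

Kestria: 9.2
Marisol: 27.1
Difference: +17.9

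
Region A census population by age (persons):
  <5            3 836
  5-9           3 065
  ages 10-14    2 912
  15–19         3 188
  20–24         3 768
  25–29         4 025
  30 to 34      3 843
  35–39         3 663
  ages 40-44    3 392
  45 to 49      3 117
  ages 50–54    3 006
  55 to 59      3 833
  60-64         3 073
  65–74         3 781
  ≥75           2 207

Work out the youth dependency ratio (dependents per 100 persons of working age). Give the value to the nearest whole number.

0–14: 3 836 + 3 065 + 2 912 = 9 813
15–64: 3 188 + 3 768 + 4 025 + 3 843 + 3 663 + 3 392 + 3 117 + 3 006 + 3 833 + 3 073 = 34 908
65+: 3 781 + 2 207 = 5 988
Youth dependency ratio = 9 813 / 34 908 × 100 = 28

Youth dependency ratio: 28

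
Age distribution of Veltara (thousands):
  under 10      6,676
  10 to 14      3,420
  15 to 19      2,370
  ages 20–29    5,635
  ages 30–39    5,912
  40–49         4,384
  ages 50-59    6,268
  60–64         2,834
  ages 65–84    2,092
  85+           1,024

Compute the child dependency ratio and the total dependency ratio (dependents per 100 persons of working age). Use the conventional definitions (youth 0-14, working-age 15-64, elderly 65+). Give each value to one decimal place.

Youth dependency ratio: 36.8
Total dependency ratio: 48.2

0–14: 6,676 + 3,420 = 10,096
15–64: 2,370 + 5,635 + 5,912 + 4,384 + 6,268 + 2,834 = 27,403
65+: 2,092 + 1,024 = 3,116
Youth dependency ratio = 10,096 / 27,403 × 100 = 36.8
Total dependency ratio = (10,096 + 3,116) / 27,403 × 100 = 13,212 / 27,403 × 100 = 48.2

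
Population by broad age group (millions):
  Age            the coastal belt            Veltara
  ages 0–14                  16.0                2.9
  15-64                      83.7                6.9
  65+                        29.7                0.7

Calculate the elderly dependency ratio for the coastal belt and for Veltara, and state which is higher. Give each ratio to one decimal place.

the coastal belt: 35.5
Veltara: 10.1
Higher: the coastal belt

the coastal belt: 29.7 / 83.7 × 100 = 35.5
Veltara: 0.7 / 6.9 × 100 = 10.1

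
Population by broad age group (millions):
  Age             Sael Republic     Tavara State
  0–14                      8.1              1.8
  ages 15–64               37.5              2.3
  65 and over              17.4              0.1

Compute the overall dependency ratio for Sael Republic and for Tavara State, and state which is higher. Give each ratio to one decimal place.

Sael Republic: (8.1 + 17.4) / 37.5 × 100 = 25.5 / 37.5 × 100 = 68.0
Tavara State: (1.8 + 0.1) / 2.3 × 100 = 1.9 / 2.3 × 100 = 82.6

Sael Republic: 68.0
Tavara State: 82.6
Higher: Tavara State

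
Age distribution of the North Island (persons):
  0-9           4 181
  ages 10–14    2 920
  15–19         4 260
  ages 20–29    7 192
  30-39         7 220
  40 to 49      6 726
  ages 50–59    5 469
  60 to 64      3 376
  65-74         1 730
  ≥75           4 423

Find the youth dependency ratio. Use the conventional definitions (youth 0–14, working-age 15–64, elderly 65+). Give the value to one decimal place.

0–14: 4 181 + 2 920 = 7 101
15–64: 4 260 + 7 192 + 7 220 + 6 726 + 5 469 + 3 376 = 34 243
65+: 1 730 + 4 423 = 6 153
Youth dependency ratio = 7 101 / 34 243 × 100 = 20.7

Youth dependency ratio: 20.7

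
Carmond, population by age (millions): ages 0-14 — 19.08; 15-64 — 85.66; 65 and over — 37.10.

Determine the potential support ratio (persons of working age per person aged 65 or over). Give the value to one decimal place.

Potential support ratio = 85.66 / 37.10 = 2.3

Potential support ratio: 2.3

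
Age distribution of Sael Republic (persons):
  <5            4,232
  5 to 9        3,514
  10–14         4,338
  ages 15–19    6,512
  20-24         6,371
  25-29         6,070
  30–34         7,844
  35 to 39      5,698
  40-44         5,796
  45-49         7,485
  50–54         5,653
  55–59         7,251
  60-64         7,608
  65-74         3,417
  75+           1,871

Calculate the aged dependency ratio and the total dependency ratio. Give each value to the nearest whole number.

Old-age dependency ratio: 8
Total dependency ratio: 26

0–14: 4,232 + 3,514 + 4,338 = 12,084
15–64: 6,512 + 6,371 + 6,070 + 7,844 + 5,698 + 5,796 + 7,485 + 5,653 + 7,251 + 7,608 = 66,288
65+: 3,417 + 1,871 = 5,288
Old-age dependency ratio = 5,288 / 66,288 × 100 = 8
Total dependency ratio = (12,084 + 5,288) / 66,288 × 100 = 17,372 / 66,288 × 100 = 26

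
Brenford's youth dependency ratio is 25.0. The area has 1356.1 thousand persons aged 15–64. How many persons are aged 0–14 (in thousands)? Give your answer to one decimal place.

Aged 0–14: 339.0

Youth dependency ratio = youth / working-age × 100
25.0 = Y / 1356.1 × 100
⇒ 339.0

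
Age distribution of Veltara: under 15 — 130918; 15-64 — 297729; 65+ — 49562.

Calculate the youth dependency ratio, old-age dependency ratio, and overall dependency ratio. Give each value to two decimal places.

Youth dependency ratio = 130918 / 297729 × 100 = 43.97
Old-age dependency ratio = 49562 / 297729 × 100 = 16.65
Total dependency ratio = (130918 + 49562) / 297729 × 100 = 180480 / 297729 × 100 = 60.62

Youth dependency ratio: 43.97
Old-age dependency ratio: 16.65
Total dependency ratio: 60.62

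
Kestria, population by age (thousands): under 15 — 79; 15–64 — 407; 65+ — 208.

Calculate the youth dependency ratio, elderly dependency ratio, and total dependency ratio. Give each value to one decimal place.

Youth dependency ratio = 79 / 407 × 100 = 19.4
Old-age dependency ratio = 208 / 407 × 100 = 51.1
Total dependency ratio = (79 + 208) / 407 × 100 = 287 / 407 × 100 = 70.5

Youth dependency ratio: 19.4
Old-age dependency ratio: 51.1
Total dependency ratio: 70.5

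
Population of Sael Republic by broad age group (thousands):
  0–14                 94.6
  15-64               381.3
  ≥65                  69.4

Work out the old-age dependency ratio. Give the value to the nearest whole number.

Old-age dependency ratio = 69.4 / 381.3 × 100 = 18

Old-age dependency ratio: 18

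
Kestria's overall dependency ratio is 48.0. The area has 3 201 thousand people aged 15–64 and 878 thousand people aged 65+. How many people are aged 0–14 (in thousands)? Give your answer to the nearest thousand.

Total dependency ratio = (youth + elderly) / working-age × 100
48.0 = (Y + 878) / 3 201 × 100
⇒ 658

Aged 0–14: 658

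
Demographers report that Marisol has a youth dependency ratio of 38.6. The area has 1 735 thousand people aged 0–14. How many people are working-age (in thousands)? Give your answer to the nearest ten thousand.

Youth dependency ratio = youth / working-age × 100
38.6 = 1 735 / W × 100
⇒ 4 490

Working-age: 4 490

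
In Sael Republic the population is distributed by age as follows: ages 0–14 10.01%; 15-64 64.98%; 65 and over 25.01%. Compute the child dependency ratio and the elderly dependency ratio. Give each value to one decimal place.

Youth dependency ratio: 15.4
Old-age dependency ratio: 38.5

Youth dependency ratio = 10.01 / 64.98 × 100 = 15.4
Old-age dependency ratio = 25.01 / 64.98 × 100 = 38.5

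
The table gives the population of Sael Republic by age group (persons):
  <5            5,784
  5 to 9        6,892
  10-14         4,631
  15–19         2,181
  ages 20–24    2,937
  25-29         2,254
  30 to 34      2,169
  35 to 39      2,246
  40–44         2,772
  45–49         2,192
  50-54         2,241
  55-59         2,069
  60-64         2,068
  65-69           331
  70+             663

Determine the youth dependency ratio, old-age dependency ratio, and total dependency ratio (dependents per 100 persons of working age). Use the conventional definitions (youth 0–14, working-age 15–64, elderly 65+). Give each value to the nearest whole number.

Youth dependency ratio: 75
Old-age dependency ratio: 4
Total dependency ratio: 79

0–14: 5,784 + 6,892 + 4,631 = 17,307
15–64: 2,181 + 2,937 + 2,254 + 2,169 + 2,246 + 2,772 + 2,192 + 2,241 + 2,069 + 2,068 = 23,129
65+: 331 + 663 = 994
Youth dependency ratio = 17,307 / 23,129 × 100 = 75
Old-age dependency ratio = 994 / 23,129 × 100 = 4
Total dependency ratio = (17,307 + 994) / 23,129 × 100 = 18,301 / 23,129 × 100 = 79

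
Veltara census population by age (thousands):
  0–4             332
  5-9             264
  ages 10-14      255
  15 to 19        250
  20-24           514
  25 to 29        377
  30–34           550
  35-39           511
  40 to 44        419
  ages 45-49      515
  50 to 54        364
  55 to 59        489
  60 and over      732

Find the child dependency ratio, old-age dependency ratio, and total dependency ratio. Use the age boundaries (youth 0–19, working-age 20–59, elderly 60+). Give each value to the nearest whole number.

Youth dependency ratio: 29
Old-age dependency ratio: 20
Total dependency ratio: 49

0–19: 332 + 264 + 255 + 250 = 1,101
20–59: 514 + 377 + 550 + 511 + 419 + 515 + 364 + 489 = 3,739
60+: 732
Youth dependency ratio = 1,101 / 3,739 × 100 = 29
Old-age dependency ratio = 732 / 3,739 × 100 = 20
Total dependency ratio = (1,101 + 732) / 3,739 × 100 = 1,833 / 3,739 × 100 = 49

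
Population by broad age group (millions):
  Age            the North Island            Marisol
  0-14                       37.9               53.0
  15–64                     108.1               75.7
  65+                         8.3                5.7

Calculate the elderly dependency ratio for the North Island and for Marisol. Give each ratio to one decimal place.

the North Island: 8.3 / 108.1 × 100 = 7.7
Marisol: 5.7 / 75.7 × 100 = 7.5

the North Island: 7.7
Marisol: 7.5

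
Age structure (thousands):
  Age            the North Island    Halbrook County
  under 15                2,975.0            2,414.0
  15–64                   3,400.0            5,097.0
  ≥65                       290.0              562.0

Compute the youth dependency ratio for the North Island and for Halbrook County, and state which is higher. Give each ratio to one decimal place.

the North Island: 2,975.0 / 3,400.0 × 100 = 87.5
Halbrook County: 2,414.0 / 5,097.0 × 100 = 47.4

the North Island: 87.5
Halbrook County: 47.4
Higher: the North Island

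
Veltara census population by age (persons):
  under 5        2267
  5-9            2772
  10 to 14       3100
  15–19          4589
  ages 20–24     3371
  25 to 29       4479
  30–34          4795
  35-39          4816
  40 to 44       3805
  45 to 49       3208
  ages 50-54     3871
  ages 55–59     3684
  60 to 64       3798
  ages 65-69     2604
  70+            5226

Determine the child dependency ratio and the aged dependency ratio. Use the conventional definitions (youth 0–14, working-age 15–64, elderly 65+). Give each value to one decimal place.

0–14: 2267 + 2772 + 3100 = 8139
15–64: 4589 + 3371 + 4479 + 4795 + 4816 + 3805 + 3208 + 3871 + 3684 + 3798 = 40416
65+: 2604 + 5226 = 7830
Youth dependency ratio = 8139 / 40416 × 100 = 20.1
Old-age dependency ratio = 7830 / 40416 × 100 = 19.4

Youth dependency ratio: 20.1
Old-age dependency ratio: 19.4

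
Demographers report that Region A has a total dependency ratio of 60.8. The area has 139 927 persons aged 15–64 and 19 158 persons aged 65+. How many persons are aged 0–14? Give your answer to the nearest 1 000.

Aged 0–14: 66 000

Total dependency ratio = (youth + elderly) / working-age × 100
60.8 = (Y + 19 158) / 139 927 × 100
⇒ 66 000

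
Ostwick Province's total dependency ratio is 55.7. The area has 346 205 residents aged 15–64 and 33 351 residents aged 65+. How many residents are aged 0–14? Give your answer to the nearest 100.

Total dependency ratio = (youth + elderly) / working-age × 100
55.7 = (Y + 33 351) / 346 205 × 100
⇒ 159 500

Aged 0–14: 159 500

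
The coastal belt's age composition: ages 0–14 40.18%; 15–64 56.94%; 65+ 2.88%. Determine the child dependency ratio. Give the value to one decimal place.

Youth dependency ratio: 70.6

Youth dependency ratio = 40.18 / 56.94 × 100 = 70.6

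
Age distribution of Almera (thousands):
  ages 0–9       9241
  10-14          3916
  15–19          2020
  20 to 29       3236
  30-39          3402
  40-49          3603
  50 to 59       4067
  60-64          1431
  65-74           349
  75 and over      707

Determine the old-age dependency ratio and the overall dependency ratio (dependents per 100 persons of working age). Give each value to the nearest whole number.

0–14: 9241 + 3916 = 13157
15–64: 2020 + 3236 + 3402 + 3603 + 4067 + 1431 = 17759
65+: 349 + 707 = 1056
Old-age dependency ratio = 1056 / 17759 × 100 = 6
Total dependency ratio = (13157 + 1056) / 17759 × 100 = 14213 / 17759 × 100 = 80

Old-age dependency ratio: 6
Total dependency ratio: 80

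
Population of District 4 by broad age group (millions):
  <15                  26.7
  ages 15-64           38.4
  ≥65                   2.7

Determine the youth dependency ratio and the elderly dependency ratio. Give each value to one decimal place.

Youth dependency ratio = 26.7 / 38.4 × 100 = 69.5
Old-age dependency ratio = 2.7 / 38.4 × 100 = 7.0

Youth dependency ratio: 69.5
Old-age dependency ratio: 7.0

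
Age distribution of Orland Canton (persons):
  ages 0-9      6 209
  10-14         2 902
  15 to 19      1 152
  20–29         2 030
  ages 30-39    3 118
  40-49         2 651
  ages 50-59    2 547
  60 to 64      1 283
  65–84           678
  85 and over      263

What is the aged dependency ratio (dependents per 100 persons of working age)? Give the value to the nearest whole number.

0–14: 6 209 + 2 902 = 9 111
15–64: 1 152 + 2 030 + 3 118 + 2 651 + 2 547 + 1 283 = 12 781
65+: 678 + 263 = 941
Old-age dependency ratio = 941 / 12 781 × 100 = 7

Old-age dependency ratio: 7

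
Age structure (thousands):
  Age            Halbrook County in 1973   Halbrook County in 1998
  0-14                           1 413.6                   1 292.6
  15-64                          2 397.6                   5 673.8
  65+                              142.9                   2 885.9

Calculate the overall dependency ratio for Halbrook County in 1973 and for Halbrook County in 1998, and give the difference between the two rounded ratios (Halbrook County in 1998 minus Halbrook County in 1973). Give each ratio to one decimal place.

Halbrook County in 1973: (1 413.6 + 142.9) / 2 397.6 × 100 = 1 556.5 / 2 397.6 × 100 = 64.9
Halbrook County in 1998: (1 292.6 + 2 885.9) / 5 673.8 × 100 = 4 178.5 / 5 673.8 × 100 = 73.6

Halbrook County in 1973: 64.9
Halbrook County in 1998: 73.6
Difference: +8.7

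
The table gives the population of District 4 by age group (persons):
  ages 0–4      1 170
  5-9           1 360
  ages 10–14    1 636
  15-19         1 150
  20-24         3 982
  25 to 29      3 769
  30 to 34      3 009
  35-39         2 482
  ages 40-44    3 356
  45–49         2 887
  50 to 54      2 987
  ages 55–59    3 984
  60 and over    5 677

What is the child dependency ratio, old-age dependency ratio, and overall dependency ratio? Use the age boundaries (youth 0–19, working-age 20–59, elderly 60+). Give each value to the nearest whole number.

Youth dependency ratio: 20
Old-age dependency ratio: 21
Total dependency ratio: 42

0–19: 1 170 + 1 360 + 1 636 + 1 150 = 5 316
20–59: 3 982 + 3 769 + 3 009 + 2 482 + 3 356 + 2 887 + 2 987 + 3 984 = 26 456
60+: 5 677
Youth dependency ratio = 5 316 / 26 456 × 100 = 20
Old-age dependency ratio = 5 677 / 26 456 × 100 = 21
Total dependency ratio = (5 316 + 5 677) / 26 456 × 100 = 10 993 / 26 456 × 100 = 42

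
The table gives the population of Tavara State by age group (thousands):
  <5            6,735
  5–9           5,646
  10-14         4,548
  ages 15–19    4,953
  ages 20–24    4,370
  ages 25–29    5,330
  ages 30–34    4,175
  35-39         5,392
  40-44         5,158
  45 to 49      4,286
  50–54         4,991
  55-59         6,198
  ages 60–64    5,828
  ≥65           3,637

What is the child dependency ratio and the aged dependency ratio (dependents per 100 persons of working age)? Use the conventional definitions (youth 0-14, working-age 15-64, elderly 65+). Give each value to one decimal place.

0–14: 6,735 + 5,646 + 4,548 = 16,929
15–64: 4,953 + 4,370 + 5,330 + 4,175 + 5,392 + 5,158 + 4,286 + 4,991 + 6,198 + 5,828 = 50,681
65+: 3,637
Youth dependency ratio = 16,929 / 50,681 × 100 = 33.4
Old-age dependency ratio = 3,637 / 50,681 × 100 = 7.2

Youth dependency ratio: 33.4
Old-age dependency ratio: 7.2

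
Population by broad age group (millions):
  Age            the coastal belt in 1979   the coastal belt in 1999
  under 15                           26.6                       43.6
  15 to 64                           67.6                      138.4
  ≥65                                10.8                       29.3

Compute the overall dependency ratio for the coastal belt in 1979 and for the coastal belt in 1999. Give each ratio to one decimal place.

the coastal belt in 1979: 55.3
the coastal belt in 1999: 52.7

the coastal belt in 1979: (26.6 + 10.8) / 67.6 × 100 = 37.4 / 67.6 × 100 = 55.3
the coastal belt in 1999: (43.6 + 29.3) / 138.4 × 100 = 72.9 / 138.4 × 100 = 52.7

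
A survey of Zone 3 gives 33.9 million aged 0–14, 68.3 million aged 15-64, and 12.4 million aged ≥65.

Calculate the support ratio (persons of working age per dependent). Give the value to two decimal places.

Support ratio = 68.3 / (33.9 + 12.4) = 68.3 / 46.3 = 1.48

Support ratio: 1.48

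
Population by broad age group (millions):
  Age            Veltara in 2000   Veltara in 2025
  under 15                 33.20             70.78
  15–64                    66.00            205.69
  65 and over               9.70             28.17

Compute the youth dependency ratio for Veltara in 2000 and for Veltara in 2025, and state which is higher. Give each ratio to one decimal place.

Veltara in 2000: 33.20 / 66.00 × 100 = 50.3
Veltara in 2025: 70.78 / 205.69 × 100 = 34.4

Veltara in 2000: 50.3
Veltara in 2025: 34.4
Higher: Veltara in 2000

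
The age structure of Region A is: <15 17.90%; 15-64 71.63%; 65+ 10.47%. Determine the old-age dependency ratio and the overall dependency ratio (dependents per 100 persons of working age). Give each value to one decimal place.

Old-age dependency ratio: 14.6
Total dependency ratio: 39.6

Old-age dependency ratio = 10.47 / 71.63 × 100 = 14.6
Total dependency ratio = (17.90 + 10.47) / 71.63 × 100 = 28.37 / 71.63 × 100 = 39.6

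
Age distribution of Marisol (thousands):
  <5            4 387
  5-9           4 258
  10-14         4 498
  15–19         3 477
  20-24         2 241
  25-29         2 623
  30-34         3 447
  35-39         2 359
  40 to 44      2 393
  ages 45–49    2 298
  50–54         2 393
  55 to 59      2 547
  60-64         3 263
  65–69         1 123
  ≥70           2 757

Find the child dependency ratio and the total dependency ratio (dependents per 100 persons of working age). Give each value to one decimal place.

Youth dependency ratio: 48.6
Total dependency ratio: 63.0

0–14: 4 387 + 4 258 + 4 498 = 13 143
15–64: 3 477 + 2 241 + 2 623 + 3 447 + 2 359 + 2 393 + 2 298 + 2 393 + 2 547 + 3 263 = 27 041
65+: 1 123 + 2 757 = 3 880
Youth dependency ratio = 13 143 / 27 041 × 100 = 48.6
Total dependency ratio = (13 143 + 3 880) / 27 041 × 100 = 17 023 / 27 041 × 100 = 63.0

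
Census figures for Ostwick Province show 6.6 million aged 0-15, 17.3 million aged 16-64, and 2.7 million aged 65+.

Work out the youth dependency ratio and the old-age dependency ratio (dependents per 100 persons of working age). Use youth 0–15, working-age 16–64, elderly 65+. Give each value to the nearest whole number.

Youth dependency ratio: 38
Old-age dependency ratio: 16

Youth dependency ratio = 6.6 / 17.3 × 100 = 38
Old-age dependency ratio = 2.7 / 17.3 × 100 = 16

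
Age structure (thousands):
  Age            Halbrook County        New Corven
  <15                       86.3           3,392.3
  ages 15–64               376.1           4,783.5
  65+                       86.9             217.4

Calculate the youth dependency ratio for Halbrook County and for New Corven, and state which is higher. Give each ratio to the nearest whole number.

Halbrook County: 23
New Corven: 71
Higher: New Corven

Halbrook County: 86.3 / 376.1 × 100 = 23
New Corven: 3,392.3 / 4,783.5 × 100 = 71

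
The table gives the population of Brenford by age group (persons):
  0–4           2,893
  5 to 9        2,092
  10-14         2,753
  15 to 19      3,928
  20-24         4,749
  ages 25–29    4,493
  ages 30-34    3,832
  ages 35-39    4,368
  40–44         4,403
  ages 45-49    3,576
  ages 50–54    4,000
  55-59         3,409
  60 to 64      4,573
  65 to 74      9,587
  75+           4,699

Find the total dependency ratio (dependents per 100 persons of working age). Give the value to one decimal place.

0–14: 2,893 + 2,092 + 2,753 = 7,738
15–64: 3,928 + 4,749 + 4,493 + 3,832 + 4,368 + 4,403 + 3,576 + 4,000 + 3,409 + 4,573 = 41,331
65+: 9,587 + 4,699 = 14,286
Total dependency ratio = (7,738 + 14,286) / 41,331 × 100 = 22,024 / 41,331 × 100 = 53.3

Total dependency ratio: 53.3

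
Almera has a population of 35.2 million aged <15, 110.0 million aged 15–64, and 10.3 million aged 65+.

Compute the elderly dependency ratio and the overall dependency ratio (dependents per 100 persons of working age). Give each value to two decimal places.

Old-age dependency ratio: 9.36
Total dependency ratio: 41.36

Old-age dependency ratio = 10.3 / 110.0 × 100 = 9.36
Total dependency ratio = (35.2 + 10.3) / 110.0 × 100 = 45.5 / 110.0 × 100 = 41.36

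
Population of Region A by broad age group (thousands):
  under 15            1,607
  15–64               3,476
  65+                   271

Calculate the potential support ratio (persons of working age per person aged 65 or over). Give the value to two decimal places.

Potential support ratio = 3,476 / 271 = 12.83

Potential support ratio: 12.83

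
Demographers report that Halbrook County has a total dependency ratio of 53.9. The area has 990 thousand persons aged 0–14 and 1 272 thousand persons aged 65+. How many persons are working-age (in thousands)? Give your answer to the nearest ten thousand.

Working-age: 4 200

Total dependency ratio = (youth + elderly) / working-age × 100
53.9 = (990 + 1 272) / W × 100
⇒ 4 200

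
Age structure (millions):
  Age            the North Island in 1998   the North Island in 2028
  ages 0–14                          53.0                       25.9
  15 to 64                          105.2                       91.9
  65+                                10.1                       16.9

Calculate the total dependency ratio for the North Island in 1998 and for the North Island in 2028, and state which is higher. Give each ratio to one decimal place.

the North Island in 1998: 60.0
the North Island in 2028: 46.6
Higher: the North Island in 1998

the North Island in 1998: (53.0 + 10.1) / 105.2 × 100 = 63.1 / 105.2 × 100 = 60.0
the North Island in 2028: (25.9 + 16.9) / 91.9 × 100 = 42.8 / 91.9 × 100 = 46.6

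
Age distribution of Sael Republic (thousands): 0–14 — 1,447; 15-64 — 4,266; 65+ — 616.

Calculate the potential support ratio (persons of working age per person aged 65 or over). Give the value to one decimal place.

Potential support ratio: 6.9

Potential support ratio = 4,266 / 616 = 6.9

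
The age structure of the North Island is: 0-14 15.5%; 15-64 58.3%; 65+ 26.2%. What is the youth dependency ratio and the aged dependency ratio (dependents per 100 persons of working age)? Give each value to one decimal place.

Youth dependency ratio: 26.6
Old-age dependency ratio: 44.9

Youth dependency ratio = 15.5 / 58.3 × 100 = 26.6
Old-age dependency ratio = 26.2 / 58.3 × 100 = 44.9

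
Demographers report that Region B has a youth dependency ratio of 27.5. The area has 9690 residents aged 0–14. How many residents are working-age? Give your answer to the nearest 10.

Working-age: 35240

Youth dependency ratio = youth / working-age × 100
27.5 = 9690 / W × 100
⇒ 35240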